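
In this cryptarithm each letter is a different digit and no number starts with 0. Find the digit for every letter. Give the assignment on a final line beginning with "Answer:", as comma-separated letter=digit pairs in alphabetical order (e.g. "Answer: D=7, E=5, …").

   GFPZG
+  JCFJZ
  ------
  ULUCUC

Step 1. [col 1: G + Z ≡ C (mod 10)] no forcing yet in column 1 (carry-in 0); Z=4 is free and consistent — try it. So Z=4.
Step 2. [U] the sum has 6 digits but both addends have 5; that extra leading digit U is the final carry, namely 1, so U=1.
Step 3. [col 1: G + Z ≡ C (mod 10)] several values work for G in column 1 (G + Z ≡ C (mod 10), carry-in 0); try G=5, so G=5.
Step 4. [col 1: G + Z ≡ C (mod 10)] column 1 reads G+Z+carry(0)=C with G=5, Z=4; with digits 1,4,5 already taken and all letters distinct, the only value for C is 9, so C=9.
Step 5. [col 2: Z + J ≡ U (mod 10)] from column 2 (Z=4, U=1, carry-in 0, digits 1,4,5,9 already taken and all letters distinct): J must equal 7. So J=7.
Step 6. [col 3: P + F ≡ C (mod 10)] P=6 is one option consistent with column 3 (P + F ≡ C (mod 10), carry-in 1) — take it, so P=6.
Step 7. [col 3: P + F ≡ C (mod 10)] from column 3 (P=6, C=9, carry-in 1, digits 1,4,5,6,7,9 already taken and all letters distinct): F must equal 2, so F=2.
Step 8. [col 5: G + J ≡ L (mod 10)] from column 5 (G=5, J=7, carry-in 1, digits 1,2,4,5,6,7,9 already taken and all letters distinct): L must equal 3 ⇒ L=3.

Answer: C=9, F=2, G=5, J=7, L=3, P=6, U=1, Z=4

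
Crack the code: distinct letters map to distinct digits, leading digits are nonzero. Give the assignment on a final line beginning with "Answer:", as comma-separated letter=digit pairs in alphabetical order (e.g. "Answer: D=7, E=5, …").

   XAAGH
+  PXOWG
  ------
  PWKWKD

Step 1. [col 1: H + G ≡ D (mod 10)] several values work for D in column 1 (H + G ≡ D (mod 10), carry-in 0); try D=4. So D=4.
Step 2. [col 1: H + G ≡ D (mod 10)] H=9 is one option consistent with column 1 (H + G ≡ D (mod 10), carry-in 0) — take it. So H=9.
Step 3. [P] the sum has 6 digits but both addends have 5; that extra leading digit P is the final carry, namely 1 ⇒ P=1.
Step 4. [col 1: H + G ≡ D (mod 10)] from column 1 (H=9, D=4, carry-in 0, digits 1,4,9 already taken and all letters distinct): G must equal 5, so G=5.
Step 5. [col 2: G + W ≡ K (mod 10)] column 2 (G + W ≡ K (mod 10), carry-in 1) doesn't pin W yet; pick W=0 and continue, so W=0.
Step 6. [col 2: G + W ≡ K (mod 10)] column 2: given G=5, W=0, carry-in 1, and digits 0,1,4,5,9 already taken and all letters distinct, G+W≡K (mod 10) forces K=6 ⇒ K=6.
Step 7. [col 3: A + O ≡ W (mod 10)] A=7 is one option consistent with column 3 (A + O ≡ W (mod 10), carry-in 0) — take it ⇒ A=7.
Step 8. [col 3: A + O ≡ W (mod 10)] column 3 reads A+O+carry(0)=W with A=7, W=0; with digits 0,1,4,5,6,7,9 already taken and all letters distinct, the only value for O is 3 ⇒ O=3.
Step 9. [col 4: A + X ≡ K (mod 10)] column 4 reads A+X+carry(1)=K with A=7, K=6; with digits 0,1,3,4,5,6,7,9 already taken and all letters distinct, the only value for X is 8. So X=8.

Answer: A=7, D=4, G=5, H=9, K=6, O=3, P=1, W=0, X=8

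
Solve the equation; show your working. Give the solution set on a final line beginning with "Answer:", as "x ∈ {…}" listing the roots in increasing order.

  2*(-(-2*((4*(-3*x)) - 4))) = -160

Step 1. [2*(-(-2*((4*(-3*x)) - 4))) = -160] 2·(inner) — divide through by 2. So div: -(-2*((4*(-3*x)) - 4)) = -80.
Step 2. [-(-2*((4*(-3*x)) - 4)) = -80] flip signs both sides. So neg: -2*((4*(-3*x)) - 4) = 80.
Step 3. [-2*((4*(-3*x)) - 4) = 80] leading coefficient -2: divide by -2, so div: (4*(-3*x)) - 4 = -40.
Step 4. [(4*(-3*x)) - 4 = -40] 4 comes off first (add 4), so sub: 4*(-3*x) = -36.
Step 5. [4*(-3*x) = -36] divide by the outer 4, so div: -3*x = -9.
Step 6. [-3*x = -9] divide by the outer -3. So div: x = 3.

Answer: x ∈ {3}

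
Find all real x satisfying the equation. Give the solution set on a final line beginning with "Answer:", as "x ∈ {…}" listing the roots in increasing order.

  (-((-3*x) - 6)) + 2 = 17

Step 1. [(-((-3*x) - 6)) + 2 = 17] subtract 2: x sits inside (… + 2), so sub: -((-3*x) - 6) = 15.
Step 2. [-((-3*x) - 6) = 15] leading − — multiply by −1. So neg: (-3*x) - 6 = -15.
Step 3. [(-3*x) - 6 = -15] common factor -3 (LHS and -15) — divide through ⇒ factor: x + 2 = 5.
Step 4. [x + 2 = 5] the outer +2 inverts by subtracting 2 ⇒ sub: x = 3.

Answer: x ∈ {3}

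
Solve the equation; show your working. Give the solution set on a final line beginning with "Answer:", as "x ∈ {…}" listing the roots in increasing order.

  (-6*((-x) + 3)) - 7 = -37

Step 1. [(-6*((-x) + 3)) - 7 = -37] -7 is outermost — add 7 both sides. So sub: -6*((-x) + 3) = -30.
Step 2. [-6*((-x) + 3) = -30] -6 out front; divide by -6. So div: (-x) + 3 = 5.
Step 3. [(-x) + 3 = 5] peel the +3: subtract 3 from each side, so sub: -x = 2.
Step 4. [-x = 2] LHS negated; negate both sides ⇒ neg: x = -2.

Answer: x ∈ {-2}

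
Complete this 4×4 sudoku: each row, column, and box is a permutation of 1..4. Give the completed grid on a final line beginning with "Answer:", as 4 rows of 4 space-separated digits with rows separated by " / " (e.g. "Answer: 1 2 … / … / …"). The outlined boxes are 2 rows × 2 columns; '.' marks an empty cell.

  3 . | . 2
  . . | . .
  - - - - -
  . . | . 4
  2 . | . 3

Step 1. [r4c3∈{1}] nothing but 1 survives at r4c3. So r4c3=1.
Step 2. [r2c1∈{1,4}] r2c1 is the only open cell in col 1 admitting 4. So r2c1=4.
Step 3. [r1c2∈{1}] only 1 remains possible at r1c2. So r1c2=1.
Step 4. [r2c3∈{3}] r2c3 has the single candidate 3. So r2c3=3.
Step 5. [r3c2∈{3}] only 3 remains possible at r3c2 ⇒ r3c2=3.
Step 6. [r3c3∈{2}] r3c3's peers cover all but 2, so r3c3=2.
Step 7. [r2c4∈{1}] r2c4 has the single candidate 1. So r2c4=1.
Step 8. [r1c3∈{4}] r1c3 has the single candidate 4 ⇒ r1c3=4.
Step 9. [r2c2∈{2}] r2c2 is down to just 2 ⇒ r2c2=2.
Step 10. [r3c1∈{1}] nothing but 1 survives at r3c1, so r3c1=1.
Step 11. [r4c2∈{4}] r4c2 is down to just 4, so r4c2=4.

Answer: 3 1 4 2 / 4 2 3 1 / 1 3 2 4 / 2 4 1 3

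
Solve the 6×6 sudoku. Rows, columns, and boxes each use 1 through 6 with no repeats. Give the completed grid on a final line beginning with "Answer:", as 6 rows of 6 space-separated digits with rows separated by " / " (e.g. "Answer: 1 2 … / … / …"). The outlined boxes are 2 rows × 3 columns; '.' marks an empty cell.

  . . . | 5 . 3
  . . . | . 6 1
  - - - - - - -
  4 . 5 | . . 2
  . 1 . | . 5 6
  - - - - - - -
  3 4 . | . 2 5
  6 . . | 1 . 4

Step 1. [r2c4∈{2,4}] across col 4, 2 lands solely at r2c4. So r2c4=2.
Step 2. [r1c3∈{1,2,4,6}] across col 3, 6 lands solely at r1c3, so r1c3=6.
Step 3. [r3c4∈{3}] nothing but 3 survives at r3c4, so r3c4=3.
Step 4. [r4c3∈{2,3}] in row 4, 3 fits only at r4c3. So r4c3=3.
Step 5. [r1c2∈{2}] r1c2 is down to just 2, so r1c2=2.
Step 6. [r2c2∈{3,5}] in row 2, 3 fits only at r2c2, so r2c2=3.
Step 7. [r4c1∈{2}] nothing but 2 survives at r4c1. So r4c1=2.
Step 8. [r4c4∈{4}] r4c4 is down to just 4. So r4c4=4.
Step 9. [r5c3∈{1}] r5c3 has the single candidate 1 ⇒ r5c3=1.
Step 10. [r5c4∈{6}] only 6 remains possible at r5c4. So r5c4=6.
Step 11. [r6c5∈{3}] only 3 remains possible at r6c5, so r6c5=3.
Step 12. [r3c2∈{6}] r3c2 has the single candidate 6 ⇒ r3c2=6.
Step 13. [r6c2∈{5}] r6c2 is down to just 5. So r6c2=5.
Step 14. [r3c5∈{1}] only 1 remains possible at r3c5 ⇒ r3c5=1.
Step 15. [r6c3∈{2}] nothing but 2 survives at r6c3 ⇒ r6c3=2.
Step 16. [r2c3∈{4}] r2c3 has the single candidate 4 ⇒ r2c3=4.
Step 17. [r2c1∈{5}] r2c1 is down to just 5. So r2c1=5.
Step 18. [r1c1∈{1}] r1c1 is down to just 1, so r1c1=1.
Step 19. [r1c5∈{4}] r1c5 is down to just 4. So r1c5=4.

Answer: 1 2 6 5 4 3 / 5 3 4 2 6 1 / 4 6 5 3 1 2 / 2 1 3 4 5 6 / 3 4 1 6 2 5 / 6 5 2 1 3 4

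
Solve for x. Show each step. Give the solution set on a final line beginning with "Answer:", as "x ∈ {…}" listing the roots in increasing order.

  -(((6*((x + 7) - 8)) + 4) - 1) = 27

Step 1. [-(((6*((x + 7) - 8)) + 4) - 1) = 27] flip signs both sides. So neg: ((6*((x + 7) - 8)) + 4) - 1 = -27.
Step 2. [((6*((x + 7) - 8)) + 4) - 1 = -27] add 1: x sits inside (… - 1), so sub: (6*((x + 7) - 8)) + 4 = -26.
Step 3. [(6*((x + 7) - 8)) + 4 = -26] 4 comes off first (subtract 4), so sub: 6*((x + 7) - 8) = -30.
Step 4. [6*((x + 7) - 8) = -30] divide by the outer 6 ⇒ div: (x + 7) - 8 = -5.
Step 5. [(x + 7) - 8 = -5] peel the -8: add 8 from each side. So sub: x + 7 = 3.
Step 6. [x + 7 = 3] +7 is outermost — subtract 7 both sides ⇒ sub: x = -4.

Answer: x ∈ {-4}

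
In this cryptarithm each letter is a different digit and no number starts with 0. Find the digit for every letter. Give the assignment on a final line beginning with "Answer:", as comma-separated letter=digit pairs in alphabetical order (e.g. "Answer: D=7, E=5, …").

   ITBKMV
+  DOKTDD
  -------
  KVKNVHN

Step 1. [col 1: V + D ≡ N (mod 10)] several values work for D in column 1 (V + D ≡ N (mod 10), carry-in 0); try D=8, so D=8.
Step 2. [K] adding two 6-digit numbers gives at most 6+1 digits, and here it does — K is that final carry and must be 1. So K=1.
Step 3. [col 1: V + D ≡ N (mod 10)] N=3 is one option consistent with column 1 (V + D ≡ N (mod 10), carry-in 0) — take it. So N=3.
Step 4. [col 1: V + D ≡ N (mod 10)] in column 1 we have V+D≡N with carry-in 0; given D=8, N=3 and digits 1,3,8 already taken and all letters distinct, that pins V to 5, so V=5.
Step 5. [col 2: M + D ≡ H (mod 10)] no forcing yet in column 2 (carry-in 1); M=0 is free and consistent — try it, so M=0.
Step 6. [col 2: M + D ≡ H (mod 10)] column 2 reads M+D+carry(1)=H with M=0, D=8; with digits 0,1,3,5,8 already taken and all letters distinct, the only value for H is 9 ⇒ H=9.
Step 7. [col 3: K + T ≡ V (mod 10)] in column 3 we have K+T≡V with carry-in 0; given K=1, V=5 and digits 0,1,3,5,8,9 already taken and all letters distinct, that pins T to 4 ⇒ T=4.
Step 8. [col 4: B + K ≡ N (mod 10)] from column 4 (K=1, N=3, carry-in 0, digits 0,1,3,4,5,8,9 already taken and all letters distinct): B must equal 2 ⇒ B=2.
Step 9. [col 5: T + O ≡ K (mod 10)] in column 5 we have T+O≡K with carry-in 0; given T=4, K=1 and digits 0,1,2,3,4,5,8,9 already taken and all letters distinct, that pins O to 7 ⇒ O=7.
Step 10. [col 6: I + D ≡ V (mod 10)] in column 6 we have I+D≡V with carry-in 1; given D=8, V=5 and digits 0,1,2,3,4,5,7,8,9 already taken and all letters distinct, that pins I to 6 ⇒ I=6.

Answer: B=2, D=8, H=9, I=6, K=1, M=0, N=3, O=7, T=4, V=5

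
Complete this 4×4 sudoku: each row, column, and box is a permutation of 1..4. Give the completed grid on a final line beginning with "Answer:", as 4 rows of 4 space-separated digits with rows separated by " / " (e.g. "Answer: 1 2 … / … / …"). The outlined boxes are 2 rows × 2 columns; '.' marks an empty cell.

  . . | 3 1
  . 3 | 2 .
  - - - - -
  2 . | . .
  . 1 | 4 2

Step 1. [r1c1∈{4}] r1c1's peers cover all but 4. So r1c1=4.
Step 2. [r3c3∈{1}] r3c3's peers cover all but 1 ⇒ r3c3=1.
Step 3. [r1c2∈{2}] r1c2's peers cover all but 2, so r1c2=2.
Step 4. [r2c4∈{4}] nothing but 4 survives at r2c4 ⇒ r2c4=4.
Step 5. [r4c1∈{3}] r4c1 has the single candidate 3. So r4c1=3.
Step 6. [r3c4∈{3}] r3c4 has the single candidate 3, so r3c4=3.
Step 7. [r3c2∈{4}] nothing but 4 survives at r3c2. So r3c2=4.
Step 8. [r2c1∈{1}] nothing but 1 survives at r2c1. So r2c1=1.

Answer: 4 2 3 1 / 1 3 2 4 / 2 4 1 3 / 3 1 4 2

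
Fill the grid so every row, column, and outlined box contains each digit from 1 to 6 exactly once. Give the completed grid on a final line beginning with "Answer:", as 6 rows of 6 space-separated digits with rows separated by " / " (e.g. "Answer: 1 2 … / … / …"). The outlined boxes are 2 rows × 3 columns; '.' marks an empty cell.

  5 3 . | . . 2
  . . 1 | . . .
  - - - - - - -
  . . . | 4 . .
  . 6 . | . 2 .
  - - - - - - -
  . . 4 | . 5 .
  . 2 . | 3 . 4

Step 1. [r5c2∈{1}] r5c2 is down to just 1, so r5c2=1.
Step 2. [r5c6∈{6}] only 6 remains possible at r5c6 ⇒ r5c6=6.
Step 3. [r3c5∈{1,3,6}] row 3 places 6 nowhere but r3c5 ⇒ r3c5=6.
Step 4. [r2c1∈{2,4,6}] across row 2, 2 lands solely at r2c1, so r2c1=2.
Step 5. [r6c3∈{5,6}] row 6 places 5 nowhere but r6c3, so r6c3=5.
Step 6. [r4c3∈{3}] nothing but 3 survives at r4c3, so r4c3=3.
Step 7. [r3c6∈{1,3,5}] across row 3, 3 lands solely at r3c6 ⇒ r3c6=3.
Step 8. [r4c6∈{1,5}] 1 has one home in col 6: r4c6 ⇒ r4c6=1.
Step 9. [r2c4∈{5,6}] in row 2, 6 fits only at r2c4. So r2c4=6.
Step 10. [r1c5∈{1,4}] row 1 places 4 nowhere but r1c5 ⇒ r1c5=4.
Step 11. [r1c4∈{1}] only 1 remains possible at r1c4 ⇒ r1c4=1.
Step 12. [r2c5∈{3}] r2c5 is down to just 3 ⇒ r2c5=3.
Step 13. [r2c6∈{5}] r2c6 is down to just 5 ⇒ r2c6=5.
Step 14. [r6c1∈{6}] nothing but 6 survives at r6c1 ⇒ r6c1=6.
Step 15. [r2c2∈{4}] r2c2's peers cover all but 4, so r2c2=4.
Step 16. [r4c1∈{4}] r4c1 is down to just 4, so r4c1=4.
Step 17. [r5c4∈{2}] r5c4's peers cover all but 2. So r5c4=2.
Step 18. [r3c1∈{1}] r3c1 has the single candidate 1, so r3c1=1.
Step 19. [r3c3∈{2}] only 2 remains possible at r3c3. So r3c3=2.
Step 20. [r3c2∈{5}] r3c2 is down to just 5. So r3c2=5.
Step 21. [r6c5∈{1}] only 1 remains possible at r6c5, so r6c5=1.
Step 22. [r4c4∈{5}] r4c4 is down to just 5, so r4c4=5.
Step 23. [r1c3∈{6}] r1c3's peers cover all but 6. So r1c3=6.
Step 24. [r5c1∈{3}] r5c1 has the single candidate 3, so r5c1=3.

Answer: 5 3 6 1 4 2 / 2 4 1 6 3 5 / 1 5 2 4 6 3 / 4 6 3 5 2 1 / 3 1 4 2 5 6 / 6 2 5 3 1 4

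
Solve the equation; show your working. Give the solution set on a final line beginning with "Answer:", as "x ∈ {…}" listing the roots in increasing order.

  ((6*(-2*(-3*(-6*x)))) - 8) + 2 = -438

Step 1. [((6*(-2*(-3*(-6*x)))) - 8) + 2 = -438] 2 comes off first (subtract 2) ⇒ sub: (6*(-2*(-3*(-6*x)))) - 8 = -440.
Step 2. [(6*(-2*(-3*(-6*x)))) - 8 = -440] the outer -8 inverts by adding 8 ⇒ sub: 6*(-2*(-3*(-6*x))) = -432.
Step 3. [6*(-2*(-3*(-6*x))) = -432] 6·(inner) — divide through by 6. So div: -2*(-3*(-6*x)) = -72.
Step 4. [-2*(-3*(-6*x)) = -72] leading coefficient -2: divide by -2. So div: -3*(-6*x) = 36.
Step 5. [-3*(-6*x) = 36] -3 out front; divide by -3 ⇒ div: -6*x = -12.
Step 6. [-6*x = -12] leading coefficient -6: divide by -6. So div: x = 2.

Answer: x ∈ {2}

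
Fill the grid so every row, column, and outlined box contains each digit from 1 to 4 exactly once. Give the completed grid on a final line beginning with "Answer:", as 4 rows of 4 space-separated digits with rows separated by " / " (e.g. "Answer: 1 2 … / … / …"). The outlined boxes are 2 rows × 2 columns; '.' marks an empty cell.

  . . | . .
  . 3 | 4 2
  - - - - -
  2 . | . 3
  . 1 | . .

Step 1. [r3c2∈{4}] r3c2's peers cover all but 4, so r3c2=4.
Step 2. [r1c4∈{1}] r1c4 has the single candidate 1 ⇒ r1c4=1.
Step 3. [r4c1∈{3}] r4c1 is down to just 3, so r4c1=3.
Step 4. [r3c3∈{1}] nothing but 1 survives at r3c3 ⇒ r3c3=1.
Step 5. [r4c4∈{4}] nothing but 4 survives at r4c4, so r4c4=4.
Step 6. [r1c2∈{2}] only 2 remains possible at r1c2. So r1c2=2.
Step 7. [r2c1∈{1}] only 1 remains possible at r2c1. So r2c1=1.
Step 8. [r4c3∈{2}] r4c3 has the single candidate 2 ⇒ r4c3=2.
Step 9. [r1c3∈{3}] r1c3's peers cover all but 3 ⇒ r1c3=3.
Step 10. [r1c1∈{4}] only 4 remains possible at r1c1, so r1c1=4.

Answer: 4 2 3 1 / 1 3 4 2 / 2 4 1 3 / 3 1 2 4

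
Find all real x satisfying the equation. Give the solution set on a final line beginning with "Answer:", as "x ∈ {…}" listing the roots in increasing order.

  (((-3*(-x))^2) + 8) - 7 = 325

Step 1. [(((-3*(-x))^2) + 8) - 7 = 325] add 7: x sits inside (… - 7), so sub: ((-3*(-x))^2) + 8 = 332.
Step 2. [((-3*(-x))^2) + 8 = 332] the outer +8 inverts by subtracting 8 ⇒ sub: (-3*(-x))^2 = 324.
Step 3. [(-3*(-x))^2 = 324] √ both sides: 324 ≥ 0 gives two branches ⇒ sqrt: -3*(-x) = 18 or -18.
Step 4. [-3*(-x) = 18 or -18] LHS = -3·(…); ÷-3 both sides ⇒ div: -x = -6 or 6.
Step 5. [-x = -6 or 6] leading − — multiply by −1. So neg: x = 6 or -6.

Answer: x ∈ {-6, 6}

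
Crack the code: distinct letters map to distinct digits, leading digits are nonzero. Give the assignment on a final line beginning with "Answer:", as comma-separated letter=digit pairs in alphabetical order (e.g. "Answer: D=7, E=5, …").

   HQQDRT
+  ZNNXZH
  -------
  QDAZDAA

Step 1. [col 1: T + H ≡ A (mod 10)] column 1 (T + H ≡ A (mod 10), carry-in 0) doesn't pin H yet; pick H=6 and continue ⇒ H=6.
Step 2. [col 1: T + H ≡ A (mod 10)] column 1 (T + H ≡ A (mod 10), carry-in 0) doesn't pin A yet; pick A=3 and continue ⇒ A=3.
Step 3. [col 1: T + H ≡ A (mod 10)] column 1 reads T+H+carry(0)=A with H=6, A=3; with digits 3,6 already taken and all letters distinct, the only value for T is 7 ⇒ T=7.
Step 4. [col 2: R + Z ≡ A (mod 10)] no forcing yet in column 2 (carry-in 1); R=8 is free and consistent — try it ⇒ R=8.
Step 5. [Q] adding two 6-digit numbers gives at most 6+1 digits, and here it does — Q is that final carry and must be 1 ⇒ Q=1.
Step 6. [col 2: R + Z ≡ A (mod 10)] column 2 reads R+Z+carry(1)=A with R=8, A=3; with digits 1,3,6,7,8 already taken and all letters distinct, the only value for Z is 4, so Z=4.
Step 7. [col 3: D + X ≡ D (mod 10)] from column 3 (nothing yet, carry-in 1, digits 1,3,4,6,7,8 already taken and all letters distinct): X must equal 9 ⇒ X=9.
Step 8. [col 3: D + X ≡ D (mod 10)] column 3 (D + X ≡ D (mod 10), carry-in 1) doesn't pin D yet; pick D=0 and continue, so D=0.
Step 9. [col 4: Q + N ≡ Z (mod 10)] column 4 reads Q+N+carry(1)=Z with Q=1, Z=4; with digits 0,1,3,4,6,7,8,9 already taken and all letters distinct, the only value for N is 2 ⇒ N=2.

Answer: A=3, D=0, H=6, N=2, Q=1, R=8, T=7, X=9, Z=4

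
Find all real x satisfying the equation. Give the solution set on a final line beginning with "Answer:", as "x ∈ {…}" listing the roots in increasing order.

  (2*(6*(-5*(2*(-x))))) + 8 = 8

Step 1. [(2*(6*(-5*(2*(-x))))) + 8 = 8] subtract 8: x sits inside (… + 8) ⇒ sub: 2*(6*(-5*(2*(-x)))) = 0.
Step 2. [2*(6*(-5*(2*(-x)))) = 0] LHS = 2·(…); ÷2 both sides ⇒ div: 6*(-5*(2*(-x))) = 0.
Step 3. [6*(-5*(2*(-x))) = 0] leading coefficient 6: divide by 6 ⇒ div: -5*(2*(-x)) = 0.
Step 4. [-5*(2*(-x)) = 0] -5·(inner) — divide through by -5 ⇒ div: 2*(-x) = 0.
Step 5. [2*(-x) = 0] divide by the outer 2, so div: -x = 0.
Step 6. [-x = 0] leading − — multiply by −1. So neg: x = 0.

Answer: x ∈ {0}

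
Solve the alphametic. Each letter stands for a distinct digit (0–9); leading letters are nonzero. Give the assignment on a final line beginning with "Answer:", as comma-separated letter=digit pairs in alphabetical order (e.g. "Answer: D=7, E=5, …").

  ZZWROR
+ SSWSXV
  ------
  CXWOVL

Step 1. [col 1: R + V ≡ L (mod 10)] V=2 is one option consistent with column 1 (R + V ≡ L (mod 10), carry-in 0) — take it, so V=2.
Step 2. [col 1: R + V ≡ L (mod 10)] no forcing yet in column 1 (carry-in 0); R=8 is free and consistent — try it. So R=8.
Step 3. [col 1: R + V ≡ L (mod 10)] from column 1 (R=8, V=2, carry-in 0, digits 2,8 already taken and all letters distinct): L must equal 0, so L=0.
Step 4. [col 2: O + X ≡ V (mod 10)] no forcing yet in column 2 (carry-in 1); X=7 is free and consistent — try it, so X=7.
Step 5. [col 2: O + X ≡ V (mod 10)] from column 2 (X=7, V=2, carry-in 1, digits 0,2,7,8 already taken and all letters distinct): O must equal 4, so O=4.
Step 6. [col 3: R + S ≡ O (mod 10)] column 3 reads R+S+carry(1)=O with R=8, O=4; with digits 0,2,4,7,8 already taken and all letters distinct, the only value for S is 5. So S=5.
Step 7. [col 4: W + W ≡ W (mod 10)] in column 4 we have W+W≡W with carry-in 1; given nothing yet and digits 0,2,4,5,7,8 already taken and all letters distinct, that pins W to 9. So W=9.
Step 8. [col 5: Z + S ≡ X (mod 10)] in column 5 we have Z+S≡X with carry-in 1; given S=5, X=7 and digits 0,2,4,5,7,8,9 already taken and all letters distinct, that pins Z to 1. So Z=1.
Step 9. [col 6: Z + S ≡ C (mod 10)] in column 6 we have Z+S≡C with carry-in 0; given Z=1, S=5 and digits 0,1,2,4,5,7,8,9 already taken and all letters distinct, that pins C to 6. So C=6.

Answer: C=6, L=0, O=4, R=8, S=5, V=2, W=9, X=7, Z=1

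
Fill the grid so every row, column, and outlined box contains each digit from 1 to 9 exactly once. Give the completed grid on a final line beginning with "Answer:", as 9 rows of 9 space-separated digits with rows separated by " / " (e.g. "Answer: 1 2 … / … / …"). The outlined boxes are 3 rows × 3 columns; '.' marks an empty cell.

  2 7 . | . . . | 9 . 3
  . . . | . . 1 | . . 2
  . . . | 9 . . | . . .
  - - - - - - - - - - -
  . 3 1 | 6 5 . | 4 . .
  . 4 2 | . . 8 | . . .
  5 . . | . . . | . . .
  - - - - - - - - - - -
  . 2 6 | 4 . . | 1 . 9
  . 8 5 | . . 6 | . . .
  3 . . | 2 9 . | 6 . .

Step 1. [r1c8∈{1,4,5,6,8}] row 1 places 1 nowhere but r1c8 ⇒ r1c8=1.
Step 2. [r7c1∈{7}] r7c1's peers cover all but 7. So r7c1=7.
Step 3. [r6c3∈{7,8,9}] col 3 places 7 nowhere but r6c3. So r6c3=7.
Step 4. [r9c3∈{4}] r9c3's peers cover all but 4, so r9c3=4.
Step 5. [r1c3∈{8}] r1c3 has the single candidate 8. So r1c3=8.
Step 6. [r2c4∈{3,5,7,8}] across col 4, 8 lands solely at r2c4 ⇒ r2c4=8.
Step 7. [r8c1∈{1,9}] in row 8, 9 fits only at r8c1. So r8c1=9.
Step 8. [r5c8∈{3,5,6,7,9}] 9 has one home in row 5: r5c8. So r5c8=9.
Step 9. [r5c1∈{6}] r5c1's peers cover all but 6, so r5c1=6.
Step 10. [r1c5∈{4,6}] 6 has one home in row 1: r1c5. So r1c5=6.
Step 11. [r1c6∈{4,5}] across row 1, 4 lands solely at r1c6 ⇒ r1c6=4.
Step 12. [r3c3∈{3}] nothing but 3 survives at r3c3 ⇒ r3c3=3.
Step 13. [r2c5∈{3,7}] r2c5 is the only open cell in row 2 admitting 3, so r2c5=3.
Step 14. [r4c6∈{2,7,9}] in row 4, 9 fits only at r4c6 ⇒ r4c6=9.
Step 15. [r4c8∈{2,7,8}] across row 4, 2 lands solely at r4c8, so r4c8=2.
Step 16. [r4c9∈{7,8}] r4c9 is the only open cell in row 4 admitting 7, so r4c9=7.
Step 17. [r6c5∈{1,2,4}] across row 6, 4 lands solely at r6c5. So r6c5=4.
Step 18. [r3c1∈{1,4}] in col 1, 1 fits only at r3c1, so r3c1=1.
Step 19. [r3c5∈{2,7}] r3c5 is the only open cell in col 5 admitting 2 ⇒ r3c5=2.
Step 20. [r3c6∈{5,7}] 7 has one home in box 2: r3c6 ⇒ r3c6=7.
Step 21. [r9c8∈{5,7,8}] in row 9, 7 fits only at r9c8, so r9c8=7.
Step 22. [r9c9∈{5,8}] across row 9, 8 lands solely at r9c9. So r9c9=8.
Step 23. [r7c8∈{3,5}] in box 9, 5 fits only at r7c8 ⇒ r7c8=5.
Step 24. [r8c9∈{4}] only 4 remains possible at r8c9, so r8c9=4.
Step 25. [r8c8∈{3}] nothing but 3 survives at r8c8, so r8c8=3.
Step 26. [r3c8∈{4,6,8}] in row 3, 4 fits only at r3c8. So r3c8=4.
Step 27. [r2c8∈{6}] r2c8's peers cover all but 6, so r2c8=6.
Step 28. [r3c9∈{5}] only 5 remains possible at r3c9. So r3c9=5.
Step 29. [r5c9∈{1}] only 1 remains possible at r5c9, so r5c9=1.
Step 30. [r5c5∈{7}] only 7 remains possible at r5c5, so r5c5=7.
Step 31. [r5c4∈{3}] r5c4's peers cover all but 3 ⇒ r5c4=3.
Step 32. [r3c7∈{8}] r3c7's peers cover all but 8 ⇒ r3c7=8.
Step 33. [r8c5∈{1}] r8c5 has the single candidate 1 ⇒ r8c5=1.
Step 34. [r2c2∈{5,9}] in row 2, 5 fits only at r2c2 ⇒ r2c2=5.
Step 35. [r7c5∈{8}] only 8 remains possible at r7c5, so r7c5=8.
Step 36. [r6c2∈{9}] r6c2 is down to just 9. So r6c2=9.
Step 37. [r9c2∈{1}] r9c2 is down to just 1, so r9c2=1.
Step 38. [r8c4∈{7}] r8c4's peers cover all but 7. So r8c4=7.
Step 39. [r6c9∈{6}] nothing but 6 survives at r6c9, so r6c9=6.
Step 40. [r2c3∈{9}] r2c3 has the single candidate 9. So r2c3=9.
Step 41. [r7c6∈{3}] nothing but 3 survives at r7c6, so r7c6=3.
Step 42. [r2c1∈{4}] only 4 remains possible at r2c1. So r2c1=4.
Step 43. [r2c7∈{7}] nothing but 7 survives at r2c7, so r2c7=7.
Step 44. [r6c4∈{1}] only 1 remains possible at r6c4. So r6c4=1.
Step 45. [r6c8∈{8}] r6c8 is down to just 8 ⇒ r6c8=8.
Step 46. [r3c2∈{6}] r3c2 is down to just 6 ⇒ r3c2=6.
Step 47. [r9c6∈{5}] nothing but 5 survives at r9c6 ⇒ r9c6=5.
Step 48. [r4c1∈{8}] r4c1 is down to just 8 ⇒ r4c1=8.
Step 49. [r5c7∈{5}] nothing but 5 survives at r5c7 ⇒ r5c7=5.
Step 50. [r1c4∈{5}] r1c4 has the single candidate 5, so r1c4=5.
Step 51. [r6c7∈{3}] r6c7 is down to just 3. So r6c7=3.
Step 52. [r8c7∈{2}] r8c7's peers cover all but 2 ⇒ r8c7=2.
Step 53. [r6c6∈{2}] r6c6's peers cover all but 2. So r6c6=2.

Answer: 2 7 8 5 6 4 9 1 3 / 4 5 9 8 3 1 7 6 2 / 1 6 3 9 2 7 8 4 5 / 8 3 1 6 5 9 4 2 7 / 6 4 2 3 7 8 5 9 1 / 5 9 7 1 4 2 3 8 6 / 7 2 6 4 8 3 1 5 9 / 9 8 5 7 1 6 2 3 4 / 3 1 4 2 9 5 6 7 8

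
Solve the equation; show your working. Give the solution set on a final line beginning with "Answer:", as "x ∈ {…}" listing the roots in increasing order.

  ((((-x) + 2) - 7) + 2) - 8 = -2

Step 1. [((((-x) + 2) - 7) + 2) - 8 = -2] peel the -8: add 8 from each side ⇒ sub: (((-x) + 2) - 7) + 2 = 6.
Step 2. [(((-x) + 2) - 7) + 2 = 6] 2 comes off first (subtract 2). So sub: ((-x) + 2) - 7 = 4.
Step 3. [((-x) + 2) - 7 = 4] 7 comes off first (add 7) ⇒ sub: (-x) + 2 = 11.
Step 4. [(-x) + 2 = 11] the outer +2 inverts by subtracting 2, so sub: -x = 9.
Step 5. [-x = 9] leading − — multiply by −1, so neg: x = -9.

Answer: x ∈ {-9}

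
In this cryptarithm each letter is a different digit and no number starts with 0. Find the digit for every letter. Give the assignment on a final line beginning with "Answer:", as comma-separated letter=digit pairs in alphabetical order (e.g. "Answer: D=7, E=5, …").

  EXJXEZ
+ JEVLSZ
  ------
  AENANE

Step 1. [col 1: Z + Z ≡ E (mod 10)] several values work for E in column 1 (Z + Z ≡ E (mod 10), carry-in 0); try E=4, so E=4.
Step 2. [col 1: Z + Z ≡ E (mod 10)] several values work for Z in column 1 (Z + Z ≡ E (mod 10), carry-in 0); try Z=7. So Z=7.
Step 3. [col 2: E + S ≡ N (mod 10)] S=8 is one option consistent with column 2 (E + S ≡ N (mod 10), carry-in 1) — take it ⇒ S=8.
Step 4. [col 2: E + S ≡ N (mod 10)] in column 2 we have E+S≡N with carry-in 1; given E=4, S=8 and digits 4,7,8 already taken and all letters distinct, that pins N to 3. So N=3.
Step 5. [col 3: X + L ≡ A (mod 10)] column 3 (X + L ≡ A (mod 10), carry-in 1) doesn't pin X yet; pick X=0 and continue, so X=0.
Step 6. [col 3: X + L ≡ A (mod 10)] several values work for A in column 3 (X + L ≡ A (mod 10), carry-in 1); try A=6. So A=6.
Step 7. [col 3: X + L ≡ A (mod 10)] column 3 reads X+L+carry(1)=A with X=0, A=6; with digits 0,3,4,6,7,8 already taken and all letters distinct, the only value for L is 5, so L=5.
Step 8. [col 4: J + V ≡ N (mod 10)] no forcing yet in column 4 (carry-in 0); V=1 is free and consistent — try it. So V=1.
Step 9. [col 4: J + V ≡ N (mod 10)] from column 4 (V=1, N=3, carry-in 0, digits 0,1,3,4,5,6,7,8 already taken and all letters distinct): J must equal 2, so J=2.

Answer: A=6, E=4, J=2, L=5, N=3, S=8, V=1, X=0, Z=7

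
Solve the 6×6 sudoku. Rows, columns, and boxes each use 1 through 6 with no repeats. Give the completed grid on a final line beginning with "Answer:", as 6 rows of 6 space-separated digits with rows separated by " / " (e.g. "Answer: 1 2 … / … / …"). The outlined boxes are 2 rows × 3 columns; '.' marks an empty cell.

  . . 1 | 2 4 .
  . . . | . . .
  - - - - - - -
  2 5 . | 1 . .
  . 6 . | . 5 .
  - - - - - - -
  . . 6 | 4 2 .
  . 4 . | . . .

Step 1. [r4c4∈{3}] only 3 remains possible at r4c4. So r4c4=3.
Step 2. [r1c2∈{3}] only 3 remains possible at r1c2 ⇒ r1c2=3.
Step 3. [r4c3∈{4}] r4c3's peers cover all but 4, so r4c3=4.
Step 4. [r3c5∈{6}] only 6 remains possible at r3c5, so r3c5=6.
Step 5. [r5c2∈{1}] r5c2's peers cover all but 1 ⇒ r5c2=1.
Step 6. [r6c3∈{2,3,5}] in row 6, 2 fits only at r6c3. So r6c3=2.
Step 7. [r2c3∈{5}] only 5 remains possible at r2c3 ⇒ r2c3=5.
Step 8. [r2c4∈{6}] r2c4 is down to just 6 ⇒ r2c4=6.
Step 9. [r6c4∈{5}] r6c4 has the single candidate 5 ⇒ r6c4=5.
Step 10. [r5c6∈{3}] only 3 remains possible at r5c6. So r5c6=3.
Step 11. [r6c5∈{1}] nothing but 1 survives at r6c5, so r6c5=1.
Step 12. [r4c1∈{1}] r4c1 has the single candidate 1 ⇒ r4c1=1.
Step 13. [r6c6∈{6}] r6c6 has the single candidate 6 ⇒ r6c6=6.
Step 14. [r2c1∈{4}] nothing but 4 survives at r2c1, so r2c1=4.
Step 15. [r2c6∈{1}] nothing but 1 survives at r2c6. So r2c6=1.
Step 16. [r1c6∈{5}] nothing but 5 survives at r1c6, so r1c6=5.
Step 17. [r5c1∈{5}] r5c1 is down to just 5. So r5c1=5.
Step 18. [r2c2∈{2}] r2c2's peers cover all but 2. So r2c2=2.
Step 19. [r2c5∈{3}] nothing but 3 survives at r2c5, so r2c5=3.
Step 20. [r3c3∈{3}] r3c3 has the single candidate 3 ⇒ r3c3=3.
Step 21. [r3c6∈{4}] only 4 remains possible at r3c6. So r3c6=4.
Step 22. [r6c1∈{3}] only 3 remains possible at r6c1. So r6c1=3.
Step 23. [r1c1∈{6}] r1c1's peers cover all but 6 ⇒ r1c1=6.
Step 24. [r4c6∈{2}] r4c6 has the single candidate 2 ⇒ r4c6=2.

Answer: 6 3 1 2 4 5 / 4 2 5 6 3 1 / 2 5 3 1 6 4 / 1 6 4 3 5 2 / 5 1 6 4 2 3 / 3 4 2 5 1 6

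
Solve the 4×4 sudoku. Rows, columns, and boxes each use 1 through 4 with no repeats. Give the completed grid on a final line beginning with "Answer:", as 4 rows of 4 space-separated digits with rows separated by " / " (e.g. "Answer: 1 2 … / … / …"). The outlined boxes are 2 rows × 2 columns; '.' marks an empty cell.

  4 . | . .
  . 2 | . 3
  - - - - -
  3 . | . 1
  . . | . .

Step 1. [r4c4∈{2,4}] r4c4 is the only open cell in col 4 admitting 4, so r4c4=4.
Step 2. [r2c1∈{1}] r2c1 has the single candidate 1 ⇒ r2c1=1.
Step 3. [r3c3∈{2}] r3c3 is down to just 2. So r3c3=2.
Step 4. [r1c2∈{3}] r1c2's peers cover all but 3, so r1c2=3.
Step 5. [r1c4∈{2}] nothing but 2 survives at r1c4 ⇒ r1c4=2.
Step 6. [r4c3∈{3}] r4c3's peers cover all but 3 ⇒ r4c3=3.
Step 7. [r2c3∈{4}] r2c3 has the single candidate 4, so r2c3=4.
Step 8. [r4c2∈{1}] nothing but 1 survives at r4c2 ⇒ r4c2=1.
Step 9. [r4c1∈{2}] r4c1 is down to just 2, so r4c1=2.
Step 10. [r3c2∈{4}] nothing but 4 survives at r3c2, so r3c2=4.
Step 11. [r1c3∈{1}] nothing but 1 survives at r1c3 ⇒ r1c3=1.

Answer: 4 3 1 2 / 1 2 4 3 / 3 4 2 1 / 2 1 3 4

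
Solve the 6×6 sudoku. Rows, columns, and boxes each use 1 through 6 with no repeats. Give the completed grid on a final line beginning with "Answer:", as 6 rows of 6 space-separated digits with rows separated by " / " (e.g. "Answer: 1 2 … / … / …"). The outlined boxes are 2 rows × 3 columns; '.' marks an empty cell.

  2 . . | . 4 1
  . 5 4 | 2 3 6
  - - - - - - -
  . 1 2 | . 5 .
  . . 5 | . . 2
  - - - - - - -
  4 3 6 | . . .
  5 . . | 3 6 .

Step 1. [r4c5∈{1}] nothing but 1 survives at r4c5 ⇒ r4c5=1.
Step 2. [r4c1∈{3,6}] row 4 places 3 nowhere but r4c1 ⇒ r4c1=3.
Step 3. [r4c2∈{4,6}] in col 2, 4 fits only at r4c2 ⇒ r4c2=4.
Step 4. [r3c4∈{4,6}] across col 4, 4 lands solely at r3c4 ⇒ r3c4=4.
Step 5. [r5c4∈{1,5}] r5c4 is the only open cell in row 5 admitting 1, so r5c4=1.
Step 6. [r1c3∈{3}] nothing but 3 survives at r1c3, so r1c3=3.
Step 7. [r1c4∈{5}] r1c4 has the single candidate 5. So r1c4=5.
Step 8. [r6c2∈{2}] nothing but 2 survives at r6c2. So r6c2=2.
Step 9. [r5c6∈{5}] r5c6 is down to just 5. So r5c6=5.
Step 10. [r6c6∈{4}] r6c6 is down to just 4 ⇒ r6c6=4.
Step 11. [r6c3∈{1}] nothing but 1 survives at r6c3, so r6c3=1.
Step 12. [r2c1∈{1}] r2c1's peers cover all but 1 ⇒ r2c1=1.
Step 13. [r3c6∈{3}] r3c6's peers cover all but 3, so r3c6=3.
Step 14. [r4c4∈{6}] r4c4's peers cover all but 6, so r4c4=6.
Step 15. [r3c1∈{6}] only 6 remains possible at r3c1, so r3c1=6.
Step 16. [r1c2∈{6}] r1c2's peers cover all but 6. So r1c2=6.
Step 17. [r5c5∈{2}] only 2 remains possible at r5c5, so r5c5=2.

Answer: 2 6 3 5 4 1 / 1 5 4 2 3 6 / 6 1 2 4 5 3 / 3 4 5 6 1 2 / 4 3 6 1 2 5 / 5 2 1 3 6 4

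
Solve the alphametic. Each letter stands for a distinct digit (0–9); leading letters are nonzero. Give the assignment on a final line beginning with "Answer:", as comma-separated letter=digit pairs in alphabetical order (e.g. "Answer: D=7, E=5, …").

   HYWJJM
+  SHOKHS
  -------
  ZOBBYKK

Step 1. [col 1: M + S ≡ K (mod 10)] several values work for M in column 1 (M + S ≡ K (mod 10), carry-in 0); try M=5. So M=5.
Step 2. [col 1: M + S ≡ K (mod 10)] K=9 is one option consistent with column 1 (M + S ≡ K (mod 10), carry-in 0) — take it. So K=9.
Step 3. [Z] the sum has 7 digits but both addends have 6; that extra leading digit Z is the final carry, namely 1, so Z=1.
Step 4. [col 1: M + S ≡ K (mod 10)] from column 1 (M=5, K=9, carry-in 0, digits 1,5,9 already taken and all letters distinct): S must equal 4 ⇒ S=4.
Step 5. [col 2: J + H ≡ K (mod 10)] column 2 (J + H ≡ K (mod 10), carry-in 0) doesn't pin J yet; pick J=3 and continue ⇒ J=3.
Step 6. [col 2: J + H ≡ K (mod 10)] from column 2 (J=3, K=9, carry-in 0, digits 1,3,4,5,9 already taken and all letters distinct): H must equal 6. So H=6.
Step 7. [col 3: J + K ≡ Y (mod 10)] column 3 reads J+K+carry(0)=Y with J=3, K=9; with digits 1,3,4,5,6,9 already taken and all letters distinct, the only value for Y is 2. So Y=2.
Step 8. [col 4: W + O ≡ B (mod 10)] in column 4 we have W+O≡B with carry-in 1; given nothing yet and digits 1,2,3,4,5,6,9 already taken and all letters distinct, that pins B to 8. So B=8.
Step 9. [col 4: W + O ≡ B (mod 10)] W=7 is one option consistent with column 4 (W + O ≡ B (mod 10), carry-in 1) — take it, so W=7.
Step 10. [col 4: W + O ≡ B (mod 10)] from column 4 (W=7, B=8, carry-in 1, digits 1,2,3,4,5,6,7,8,9 already taken and all letters distinct): O must equal 0 ⇒ O=0.

Answer: B=8, H=6, J=3, K=9, M=5, O=0, S=4, W=7, Y=2, Z=1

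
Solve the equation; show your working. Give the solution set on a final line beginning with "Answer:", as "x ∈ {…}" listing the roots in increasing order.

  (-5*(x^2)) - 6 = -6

Step 1. [(-5*(x^2)) - 6 = -6] -6 is outermost — add 6 both sides ⇒ sub: -5*(x^2) = 0.
Step 2. [-5*(x^2) = 0] LHS = -5·(…); ÷-5 both sides. So div: x^2 = 0.
Step 3. [x^2 = 0] LHS squared, RHS 0 ≥ 0: apply √ (±) ⇒ sqrt: x = 0.

Answer: x ∈ {0}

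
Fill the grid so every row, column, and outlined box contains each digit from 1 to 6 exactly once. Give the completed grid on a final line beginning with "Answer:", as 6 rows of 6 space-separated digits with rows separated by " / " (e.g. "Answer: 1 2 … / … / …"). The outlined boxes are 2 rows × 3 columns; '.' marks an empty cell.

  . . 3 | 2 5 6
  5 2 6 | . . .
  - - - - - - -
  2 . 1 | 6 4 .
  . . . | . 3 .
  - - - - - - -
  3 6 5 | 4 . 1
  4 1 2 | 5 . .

Step 1. [r3c6∈{5}] nothing but 5 survives at r3c6, so r3c6=5.
Step 2. [r2c4∈{1,3}] across col 4, 3 lands solely at r2c4, so r2c4=3.
Step 3. [r4c2∈{4,5}] row 4 places 5 nowhere but r4c2 ⇒ r4c2=5.
Step 4. [r1c2∈{4}] only 4 remains possible at r1c2. So r1c2=4.
Step 5. [r6c5∈{6}] only 6 remains possible at r6c5. So r6c5=6.
Step 6. [r2c6∈{4}] nothing but 4 survives at r2c6 ⇒ r2c6=4.
Step 7. [r5c5∈{2}] r5c5 has the single candidate 2. So r5c5=2.
Step 8. [r4c1∈{6}] r4c1 has the single candidate 6, so r4c1=6.
Step 9. [r3c2∈{3}] nothing but 3 survives at r3c2. So r3c2=3.
Step 10. [r2c5∈{1}] nothing but 1 survives at r2c5. So r2c5=1.
Step 11. [r4c3∈{4}] r4c3 is down to just 4. So r4c3=4.
Step 12. [r1c1∈{1}] only 1 remains possible at r1c1, so r1c1=1.
Step 13. [r4c6∈{2}] only 2 remains possible at r4c6 ⇒ r4c6=2.
Step 14. [r6c6∈{3}] r6c6's peers cover all but 3, so r6c6=3.
Step 15. [r4c4∈{1}] only 1 remains possible at r4c4, so r4c4=1.

Answer: 1 4 3 2 5 6 / 5 2 6 3 1 4 / 2 3 1 6 4 5 / 6 5 4 1 3 2 / 3 6 5 4 2 1 / 4 1 2 5 6 3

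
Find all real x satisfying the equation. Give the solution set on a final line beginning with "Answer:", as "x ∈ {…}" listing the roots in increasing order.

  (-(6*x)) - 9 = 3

Step 1. [(-(6*x)) - 9 = 3] the outer -9 inverts by adding 9 ⇒ sub: -(6*x) = 12.
Step 2. [-(6*x) = 12] LHS negated; negate both sides ⇒ neg: 6*x = -12.
Step 3. [6*x = -12] 6·(inner) — divide through by 6. So div: x = -2.

Answer: x ∈ {-2}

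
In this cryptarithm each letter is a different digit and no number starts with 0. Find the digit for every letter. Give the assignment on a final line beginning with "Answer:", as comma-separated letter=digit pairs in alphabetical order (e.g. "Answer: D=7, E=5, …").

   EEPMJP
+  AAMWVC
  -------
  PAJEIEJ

Step 1. [col 1: P + C ≡ J (mod 10)] several values work for C in column 1 (P + C ≡ J (mod 10), carry-in 0); try C=2. So C=2.
Step 2. [col 1: P + C ≡ J (mod 10)] no forcing yet in column 1 (carry-in 0); J=3 is free and consistent — try it, so J=3.
Step 3. [col 1: P + C ≡ J (mod 10)] column 1: given C=2, J=3, carry-in 0, and digits 2,3 already taken and all letters distinct, P+C≡J (mod 10) forces P=1, so P=1.
Step 4. [col 2: J + V ≡ E (mod 10)] no forcing yet in column 2 (carry-in 0); V=6 is free and consistent — try it. So V=6.
Step 5. [col 2: J + V ≡ E (mod 10)] column 2: given J=3, V=6, carry-in 0, and digits 1,2,3,6 already taken and all letters distinct, J+V≡E (mod 10) forces E=9, so E=9.
Step 6. [col 3: M + W ≡ I (mod 10)] column 3 reads M+W+carry(0)=I with nothing yet; with digits 1,2,3,6,9 already taken and all letters distinct, the only value for I is 5. So I=5.
Step 7. [col 3: M + W ≡ I (mod 10)] no forcing yet in column 3 (carry-in 0); W=8 is free and consistent — try it ⇒ W=8.
Step 8. [col 3: M + W ≡ I (mod 10)] in column 3 we have M+W≡I with carry-in 0; given W=8, I=5 and digits 1,2,3,5,6,8,9 already taken and all letters distinct, that pins M to 7 ⇒ M=7.
Step 9. [col 5: E + A ≡ J (mod 10)] column 5: given E=9, J=3, carry-in 0, and digits 1,2,3,5,6,7,8,9 already taken and all letters distinct, E+A≡J (mod 10) forces A=4 ⇒ A=4.

Answer: A=4, C=2, E=9, I=5, J=3, M=7, P=1, V=6, W=8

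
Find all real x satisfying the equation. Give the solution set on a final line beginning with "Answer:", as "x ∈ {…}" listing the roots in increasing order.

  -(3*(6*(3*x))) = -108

Step 1. [-(3*(6*(3*x))) = -108] LHS negated; negate both sides ⇒ neg: 3*(6*(3*x)) = 108.
Step 2. [3*(6*(3*x)) = 108] leading coefficient 3: divide by 3. So div: 6*(3*x) = 36.
Step 3. [6*(3*x) = 36] divide by the outer 6, so div: 3*x = 6.
Step 4. [3*x = 6] 3 out front; divide by 3, so div: x = 2.

Answer: x ∈ {2}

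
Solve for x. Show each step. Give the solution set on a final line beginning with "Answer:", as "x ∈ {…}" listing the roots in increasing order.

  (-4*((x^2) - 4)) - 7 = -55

Step 1. [(-4*((x^2) - 4)) - 7 = -55] peel the -7: add 7 from each side, so sub: -4*((x^2) - 4) = -48.
Step 2. [-4*((x^2) - 4) = -48] -4 out front; divide by -4. So div: (x^2) - 4 = 12.
Step 3. [(x^2) - 4 = 12] -4 is outermost — add 4 both sides, so sub: x^2 = 16.
Step 4. [x^2 = 16] √ both sides: 16 ≥ 0 gives two branches, so sqrt: x = 4 or -4.

Answer: x ∈ {-4, 4}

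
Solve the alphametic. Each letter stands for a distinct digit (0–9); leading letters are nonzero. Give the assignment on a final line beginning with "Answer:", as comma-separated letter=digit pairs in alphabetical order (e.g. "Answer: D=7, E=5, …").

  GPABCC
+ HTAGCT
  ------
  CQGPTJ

Step 1. [col 1: C + T ≡ J (mod 10)] J=8 is one option consistent with column 1 (C + T ≡ J (mod 10), carry-in 0) — take it ⇒ J=8.
Step 2. [col 1: C + T ≡ J (mod 10)] several values work for C in column 1 (C + T ≡ J (mod 10), carry-in 0); try C=6. So C=6.
Step 3. [col 1: C + T ≡ J (mod 10)] column 1: given C=6, J=8, carry-in 0, and digits 6,8 already taken and all letters distinct, C+T≡J (mod 10) forces T=2, so T=2.
Step 4. [col 3: B + G ≡ P (mod 10)] several values work for P in column 3 (B + G ≡ P (mod 10), carry-in 1); try P=0 ⇒ P=0.
Step 5. [col 3: B + G ≡ P (mod 10)] no forcing yet in column 3 (carry-in 1); G=5 is free and consistent — try it. So G=5.
Step 6. [col 3: B + G ≡ P (mod 10)] column 3 reads B+G+carry(1)=P with G=5, P=0; with digits 0,2,5,6,8 already taken and all letters distinct, the only value for B is 4 ⇒ B=4.
Step 7. [col 4: A + A ≡ G (mod 10)] column 4 reads A+A+carry(1)=G with G=5; with digits 0,2,4,5,6,8 already taken and all letters distinct, the only value for A is 7. So A=7.
Step 8. [col 5: P + T ≡ Q (mod 10)] column 5: given P=0, T=2, carry-in 1, and digits 0,2,4,5,6,7,8 already taken and all letters distinct, P+T≡Q (mod 10) forces Q=3. So Q=3.
Step 9. [col 6: G + H ≡ C (mod 10)] in column 6 we have G+H≡C with carry-in 0; given G=5, C=6 and digits 0,2,3,4,5,6,7,8 already taken and all letters distinct, that pins H to 1 ⇒ H=1.

Answer: A=7, B=4, C=6, G=5, H=1, J=8, P=0, Q=3, T=2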